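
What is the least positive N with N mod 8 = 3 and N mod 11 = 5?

x ≡ 3 (mod 8) gives x ∈ {3, 11, 19, 27}.
The first of these with x mod 11 = 5 is 27.

27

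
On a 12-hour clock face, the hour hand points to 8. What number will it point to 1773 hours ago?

11

1773 mod 12 = 9 (since 147·12 = 1764).
8 − 9 → 11 on a 12-hour dial.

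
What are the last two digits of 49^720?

Square-and-reduce mod 100: 49^1≡49, 49^2≡1, 49^4≡1, 49^8≡1, 49^16≡1, 49^32≡1, 49^64≡1, 49^128≡1, 49^256≡1, 49^512≡1.
720 = 16 + 64 + 128 + 512, so 49^720 ≡ 1·1·1·1 ≡ 1 (mod 100).

01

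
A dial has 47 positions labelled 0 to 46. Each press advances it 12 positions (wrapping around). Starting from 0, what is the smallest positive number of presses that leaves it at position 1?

47 = 3·12 + 11
12 = 1·11 + 1
11 = 11·1 + 0
Back-substituting gives 12·4 ≡ 1 (mod 47).

4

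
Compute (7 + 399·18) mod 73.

35

399·18 = 7182.
7182 mod 73 = 28 (since 98·73 = 7154).
(7 + 28) mod 73 = 35.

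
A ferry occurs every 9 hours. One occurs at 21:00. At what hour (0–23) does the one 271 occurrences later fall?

12

271·9 = 2439.
2439 = 101·24 + 15, so 2439 mod 24 = 15.
(21 + 15) mod 24 = 12.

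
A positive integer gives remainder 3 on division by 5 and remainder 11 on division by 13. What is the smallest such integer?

63

x ≡ 3 (mod 5) gives x ∈ {3, 8, 13, 18, 23, 28, 33, 38, …}.
The first of these with x mod 13 = 11 is 63.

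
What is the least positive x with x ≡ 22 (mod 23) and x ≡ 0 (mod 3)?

45

x ≡ 0 (mod 3) gives x ∈ {0, 3, 6, 9, 12, 15, 18, 21, …}.
The first of these with x mod 23 = 22 is 45.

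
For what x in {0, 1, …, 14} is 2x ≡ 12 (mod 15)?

6

2⁻¹ ≡ 8 (mod 15) because 2·8 = 16 = 1·15 + 1.
Multiplying both sides by 8: x ≡ 8·12 = 96 ≡ 6 (mod 15).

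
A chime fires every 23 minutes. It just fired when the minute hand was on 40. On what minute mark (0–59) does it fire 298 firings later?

298·23 = 6854.
6854 mod 60 = 14 (since 114·60 = 6840).
(40 + 14) mod 60 = 54.

54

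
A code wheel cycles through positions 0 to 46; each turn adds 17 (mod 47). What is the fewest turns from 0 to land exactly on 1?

17·36 = 612 = 13·47 + 1, so 17⁻¹ ≡ 36 (mod 47).

36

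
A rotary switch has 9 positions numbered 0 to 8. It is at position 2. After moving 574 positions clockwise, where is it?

0

574 − 63·9 = 7, so 574 ≡ 7 (mod 9).
(2 + 7) mod 9 = 0.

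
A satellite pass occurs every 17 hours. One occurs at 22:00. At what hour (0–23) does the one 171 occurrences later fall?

1

171·17 = 2907.
2907 − 121·24 = 3, so 2907 ≡ 3 (mod 24).
(22 + 3) mod 24 = 1.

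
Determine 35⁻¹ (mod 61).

61 = 1·35 + 26
35 = 1·26 + 9
26 = 2·9 + 8
9 = 1·8 + 1
8 = 8·1 + 0
Back-substituting gives 35·7 ≡ 1 (mod 61).

7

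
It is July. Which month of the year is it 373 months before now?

373 mod 12 = 1 (since 31·12 = 372).
July − 1 month → June.

June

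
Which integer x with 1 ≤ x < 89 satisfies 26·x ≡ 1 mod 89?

24

89 = 3·26 + 11
26 = 2·11 + 4
11 = 2·4 + 3
4 = 1·3 + 1
3 = 3·1 + 0
Back-substituting gives 26·24 ≡ 1 (mod 89).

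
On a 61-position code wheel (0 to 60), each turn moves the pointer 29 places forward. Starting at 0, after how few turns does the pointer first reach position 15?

29⁻¹ ≡ 40 (mod 61) because 29·40 = 1160 = 19·61 + 1.
Multiplying both sides by 40: x ≡ 40·15 = 600 ≡ 51 (mod 61).

51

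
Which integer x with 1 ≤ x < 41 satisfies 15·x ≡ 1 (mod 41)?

11

15·11 = 165 = 4·41 + 1, so 15⁻¹ ≡ 11 (mod 41).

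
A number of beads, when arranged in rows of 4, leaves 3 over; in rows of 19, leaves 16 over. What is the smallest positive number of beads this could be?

x ≡ 3 (mod 4) gives x ∈ {3, 7, 11, 15, 19, 23, 27, 31, …}.
The first of these with x mod 19 = 16 is 35.

35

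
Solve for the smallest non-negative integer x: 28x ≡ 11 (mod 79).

The inverse of 28 mod 79 is 48 (since 28·48 = 1344 ≡ 1).
So x ≡ 48·11 = 528 ≡ 54 (mod 79).

54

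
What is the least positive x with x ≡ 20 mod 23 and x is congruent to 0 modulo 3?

66

x ≡ 0 (mod 3) gives x ∈ {0, 3, 6, 9, 12, 15, 18, 21, …}.
The first of these with x mod 23 = 20 is 66.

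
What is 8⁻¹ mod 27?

17

27 = 3·8 + 3
8 = 2·3 + 2
3 = 1·2 + 1
2 = 2·1 + 0
Back-substituting gives 8·17 ≡ 1 (mod 27).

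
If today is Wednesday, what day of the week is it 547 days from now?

Dividing 547 by 7 gives quotient 78 and remainder 1.
Wednesday + 1 day → Thursday.

Thursday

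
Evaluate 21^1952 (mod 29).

16

By repeated squaring mod 29: 21^1≡21, 21^2≡6, 21^4≡7, 21^8≡20, 21^16≡23, 21^32≡7, 21^64≡20, 21^128≡23, 21^256≡7, 21^512≡20, 21^1024≡23.
1952 = 32 + 128 + 256 + 512 + 1024, so 21^1952 ≡ 7·23·7·20·23 ≡ 16 (mod 29).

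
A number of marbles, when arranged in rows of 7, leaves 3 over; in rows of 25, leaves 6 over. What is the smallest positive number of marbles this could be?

31

x ≡ 3 (mod 7) gives x ∈ {3, 10, 17, 24, 31}.
The first of these with x mod 25 = 6 is 31.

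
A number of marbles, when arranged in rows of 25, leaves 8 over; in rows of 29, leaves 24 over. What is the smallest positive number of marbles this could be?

633

x ≡ 8 (mod 25) gives x ∈ {8, 33, 58, 83, 108, 133, 158, 183, …}.
The first of these with x mod 29 = 24 is 633.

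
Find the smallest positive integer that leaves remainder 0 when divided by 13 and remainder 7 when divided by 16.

39

Since 16·9 ≡ 1 (mod 13), take x = 7 + 16·((0−7)·9 mod 13) = 7 + 16·2 = 39.
Check: 39 mod 13 = 0, 39 mod 16 = 7.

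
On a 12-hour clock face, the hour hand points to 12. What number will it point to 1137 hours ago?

1137 mod 12 = 9 (since 94·12 = 1128).
12 − 9 → 3 on a 12-hour dial.

3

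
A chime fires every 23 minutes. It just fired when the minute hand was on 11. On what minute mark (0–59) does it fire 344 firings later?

344·23 = 7912.
7912 − 131·60 = 52, so 7912 ≡ 52 (mod 60).
(11 + 52) mod 60 = 3.

3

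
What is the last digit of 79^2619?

Last digits of 9^n: 9, 1 (period 2).
2619 mod 2 = 1, so the last digit matches 9^1 = 9.

9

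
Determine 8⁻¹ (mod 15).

15 = 1·8 + 7
8 = 1·7 + 1
7 = 7·1 + 0
Back-substituting gives 8·2 ≡ 1 (mod 15).

2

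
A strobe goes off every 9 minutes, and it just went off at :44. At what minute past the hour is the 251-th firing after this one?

23

251·9 = 2259.
2259 mod 60 = 39 (since 37·60 = 2220).
(44 + 39) mod 60 = 23.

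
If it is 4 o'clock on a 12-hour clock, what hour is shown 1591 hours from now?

1591 = 132·12 + 7, so 1591 mod 12 = 7.
4 + 7 → 11 on a 12-hour dial.

11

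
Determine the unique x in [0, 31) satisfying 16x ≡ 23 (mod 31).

16⁻¹ ≡ 2 (mod 31) because 16·2 = 32 = 1·31 + 1.
So x ≡ 2·23 = 46 ≡ 15 (mod 31).
Check: 16·15 = 240 = 7·31 + 23.

15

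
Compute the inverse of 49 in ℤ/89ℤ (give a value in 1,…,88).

20

49·20 = 980 = 11·89 + 1, so 49⁻¹ ≡ 20 (mod 89).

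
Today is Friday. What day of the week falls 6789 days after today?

6789 = 969·7 + 6, so 6789 mod 7 = 6.
Friday + 6 days → Thursday.

Thursday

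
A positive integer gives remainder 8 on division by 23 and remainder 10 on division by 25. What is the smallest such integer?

Since 25·12 ≡ 1 (mod 23), take x = 10 + 25·((8−10)·12 mod 23) = 10 + 25·22 = 560.
Check: 560 mod 23 = 8, 560 mod 25 = 10.

560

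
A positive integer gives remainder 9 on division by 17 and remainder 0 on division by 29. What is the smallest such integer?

145

x ≡ 9 (mod 17) gives x ∈ {9, 26, 43, 60, 77, 94, 111, 128, …}.
The first of these with x mod 29 = 0 is 145.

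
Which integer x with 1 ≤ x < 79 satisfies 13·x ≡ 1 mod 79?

73

79 = 6·13 + 1
13 = 13·1 + 0
Back-substituting gives 13·73 ≡ 1 (mod 79).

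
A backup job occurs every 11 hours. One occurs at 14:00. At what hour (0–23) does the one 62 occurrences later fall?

62·11 = 682.
682 − 28·24 = 10, so 682 ≡ 10 (mod 24).
(14 + 10) mod 24 = 0.

0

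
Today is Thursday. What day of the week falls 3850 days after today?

Thursday

3850 mod 7 = 0 (since 550·7 = 3850).
Thursday + 0 days → Thursday.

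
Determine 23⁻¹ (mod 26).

17

26 = 1·23 + 3
23 = 7·3 + 2
3 = 1·2 + 1
2 = 2·1 + 0
Back-substituting gives 23·17 ≡ 1 (mod 26).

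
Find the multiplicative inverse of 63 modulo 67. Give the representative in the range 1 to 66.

63·50 = 3150 = 47·67 + 1, so 63⁻¹ ≡ 50 (mod 67).

50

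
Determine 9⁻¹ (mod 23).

9·18 = 162 = 7·23 + 1, so 9⁻¹ ≡ 18 (mod 23).

18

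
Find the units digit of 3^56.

Last digits of 3^n: 3, 9, 7, 1 (period 4).
56 mod 4 = 0, so the last digit matches 3^4 = 1.

1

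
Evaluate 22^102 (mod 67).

By repeated squaring mod 67: 22^1≡22, 22^2≡15, 22^4≡24, 22^8≡40, 22^16≡59, 22^32≡64, 22^64≡9.
102 = 2 + 4 + 32 + 64, so 22^102 ≡ 15·24·64·9 ≡ 62 (mod 67).

62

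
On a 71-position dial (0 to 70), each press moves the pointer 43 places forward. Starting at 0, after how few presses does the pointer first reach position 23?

22

The inverse of 43 mod 71 is 38 (since 43·38 = 1634 ≡ 1).
Multiplying both sides by 38: x ≡ 38·23 = 874 ≡ 22 (mod 71).
Check: 43·22 = 946 = 13·71 + 23.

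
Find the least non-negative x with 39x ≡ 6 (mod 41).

The inverse of 39 mod 41 is 20 (since 39·20 = 780 ≡ 1).
So x ≡ 20·6 = 120 ≡ 38 (mod 41).

38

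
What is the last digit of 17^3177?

Last digits of 7^n: 7, 9, 3, 1 (period 4).
3177 mod 4 = 1, so the last digit matches 7^1 = 7.

7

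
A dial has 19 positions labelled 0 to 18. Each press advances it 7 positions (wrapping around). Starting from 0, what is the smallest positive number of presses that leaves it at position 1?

11

7·11 = 77 = 4·19 + 1, so 7⁻¹ ≡ 11 (mod 19).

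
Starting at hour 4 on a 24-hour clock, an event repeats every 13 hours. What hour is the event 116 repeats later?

116·13 = 1508.
1508 mod 24 = 20 (since 62·24 = 1488).
(4 + 20) mod 24 = 0.

0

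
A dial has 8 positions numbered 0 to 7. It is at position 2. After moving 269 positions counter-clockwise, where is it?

269 − 33·8 = 5, so 269 ≡ 5 (mod 8).
(2 − 5) mod 8 = 5.

5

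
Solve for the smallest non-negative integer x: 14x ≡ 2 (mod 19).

11

The inverse of 14 mod 19 is 15 (since 14·15 = 210 ≡ 1).
So x ≡ 15·2 = 30 ≡ 11 (mod 19).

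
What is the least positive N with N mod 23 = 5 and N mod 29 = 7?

x ≡ 5 (mod 23) gives x ∈ {5, 28, 51, 74, 97, 120, 143, 166, …}.
The first of these with x mod 29 = 7 is 442.

442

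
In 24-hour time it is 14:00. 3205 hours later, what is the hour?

3205 mod 24 = 13 (since 133·24 = 3192).
(14 + 13) mod 24 = 3.

3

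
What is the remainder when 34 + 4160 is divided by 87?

4160 mod 87 = 71 (since 47·87 = 4089).
(34 + 71) mod 87 = 18.

18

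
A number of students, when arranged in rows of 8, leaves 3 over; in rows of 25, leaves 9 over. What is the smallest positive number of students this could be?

x ≡ 3 (mod 8) gives x ∈ {3, 11, 19, 27, 35, 43, 51, 59}.
The first of these with x mod 25 = 9 is 59.

59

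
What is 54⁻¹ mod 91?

59

54·59 = 3186 = 35·91 + 1, so 54⁻¹ ≡ 59 (mod 91).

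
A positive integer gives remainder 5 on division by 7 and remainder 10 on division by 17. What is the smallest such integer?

x ≡ 5 (mod 7) gives x ∈ {5, 12, 19, 26, 33, 40, 47, 54, …}.
The first of these with x mod 17 = 10 is 61.

61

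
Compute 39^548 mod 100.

Successive squares of 39 mod 100: 39^1≡39, 39^2≡21, 39^4≡41, 39^8≡81, 39^16≡61, 39^32≡21, 39^64≡41, 39^128≡81, 39^256≡61, 39^512≡21.
548 = 4 + 32 + 512, so 39^548 ≡ 41·21·21 ≡ 81 (mod 100).

81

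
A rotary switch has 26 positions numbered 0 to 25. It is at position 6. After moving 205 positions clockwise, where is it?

3

205 = 7·26 + 23, so 205 mod 26 = 23.
(6 + 23) mod 26 = 3.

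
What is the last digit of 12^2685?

The units digit of 12^n cycles with period 4: 2, 4, 8, 6, …
2685 mod 4 = 1, so the last digit matches 2^1 = 2.

2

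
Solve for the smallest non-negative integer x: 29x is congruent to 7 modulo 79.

29⁻¹ ≡ 30 (mod 79) because 29·30 = 870 = 11·79 + 1.
Multiplying both sides by 30: x ≡ 30·7 = 210 ≡ 52 (mod 79).

52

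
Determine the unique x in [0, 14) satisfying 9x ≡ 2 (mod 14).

9⁻¹ ≡ 11 (mod 14) because 9·11 = 99 = 7·14 + 1.
So x ≡ 11·2 = 22 ≡ 8 (mod 14).
Check: 9·8 = 72 = 5·14 + 2.

8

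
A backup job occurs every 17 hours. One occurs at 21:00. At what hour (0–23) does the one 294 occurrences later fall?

294·17 = 4998.
Dividing 4998 by 24 gives quotient 208 and remainder 6.
(21 + 6) mod 24 = 3.

3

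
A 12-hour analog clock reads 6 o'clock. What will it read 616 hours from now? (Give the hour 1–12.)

616 mod 12 = 4 (since 51·12 = 612).
6 + 4 → 10 on a 12-hour dial.

10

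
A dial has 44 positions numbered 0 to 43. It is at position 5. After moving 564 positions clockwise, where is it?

Dividing 564 by 44 gives quotient 12 and remainder 36.
(5 + 36) mod 44 = 41.

41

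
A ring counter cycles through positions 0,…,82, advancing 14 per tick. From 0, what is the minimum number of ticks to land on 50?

The inverse of 14 mod 83 is 6 (since 14·6 = 84 ≡ 1).
So x ≡ 6·50 = 300 ≡ 51 (mod 83).

51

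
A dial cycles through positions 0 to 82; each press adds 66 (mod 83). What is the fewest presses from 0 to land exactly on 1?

39

83 = 1·66 + 17
66 = 3·17 + 15
17 = 1·15 + 2
15 = 7·2 + 1
2 = 2·1 + 0
Back-substituting gives 66·39 ≡ 1 (mod 83).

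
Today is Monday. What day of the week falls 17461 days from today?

17461 = 2494·7 + 3, so 17461 mod 7 = 3.
Monday + 3 days → Thursday.

Thursday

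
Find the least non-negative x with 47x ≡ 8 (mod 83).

The inverse of 47 mod 83 is 53 (since 47·53 = 2491 ≡ 1).
So x ≡ 53·8 = 424 ≡ 9 (mod 83).

9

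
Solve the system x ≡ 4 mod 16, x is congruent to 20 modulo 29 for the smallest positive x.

20

x ≡ 4 (mod 16) gives x ∈ {4, 20}.
The first of these with x mod 29 = 20 is 20.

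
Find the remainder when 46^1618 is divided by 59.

Successive squares of 46 mod 59: 46^1≡46, 46^2≡51, 46^4≡5, 46^8≡25, 46^16≡35, 46^32≡45, 46^64≡19, 46^128≡7, 46^256≡49, 46^512≡41, 46^1024≡29.
Since 1618 = 2 + 16 + 64 + 512 + 1024 in binary, 46^1618 ≡ 51·35·19·41·29 ≡ 28 (mod 59).

28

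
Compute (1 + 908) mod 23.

12

908 = 39·23 + 11, so 908 mod 23 = 11.
(1 + 11) mod 23 = 12.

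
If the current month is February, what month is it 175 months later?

September

Dividing 175 by 12 gives quotient 14 and remainder 7.
February + 7 months → September.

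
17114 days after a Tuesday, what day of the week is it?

Monday

Dividing 17114 by 7 gives quotient 2444 and remainder 6.
Tuesday + 6 days → Monday.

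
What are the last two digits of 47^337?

Successive squares of 47 mod 100: 47^1≡47, 47^2≡9, 47^4≡81, 47^8≡61, 47^16≡21, 47^32≡41, 47^64≡81, 47^128≡61, 47^256≡21.
Since 337 = 1 + 16 + 64 + 256 in binary, 47^337 ≡ 47·21·81·21 ≡ 87 (mod 100).

87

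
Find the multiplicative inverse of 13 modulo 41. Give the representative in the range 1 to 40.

13·19 = 247 = 6·41 + 1, so 13⁻¹ ≡ 19 (mod 41).

19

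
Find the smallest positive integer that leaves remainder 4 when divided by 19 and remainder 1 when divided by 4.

61

Since 4·5 ≡ 1 (mod 19), take x = 1 + 4·((4−1)·5 mod 19) = 1 + 4·15 = 61.
Check: 61 mod 19 = 4, 61 mod 4 = 1.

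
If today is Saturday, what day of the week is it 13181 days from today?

Dividing 13181 by 7 gives quotient 1883 and remainder 0.
Saturday + 0 days → Saturday.

Saturday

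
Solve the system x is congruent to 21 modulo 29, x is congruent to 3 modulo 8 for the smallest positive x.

195

Since 8·11 ≡ 1 (mod 29), take x = 3 + 8·((21−3)·11 mod 29) = 3 + 8·24 = 195.
Check: 195 mod 29 = 21, 195 mod 8 = 3.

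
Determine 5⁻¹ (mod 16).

13

5·13 = 65 = 4·16 + 1, so 5⁻¹ ≡ 13 (mod 16).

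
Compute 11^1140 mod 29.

20

By repeated squaring mod 29: 11^1≡11, 11^2≡5, 11^4≡25, 11^8≡16, 11^16≡24, 11^32≡25, 11^64≡16, 11^128≡24, 11^256≡25, 11^512≡16, 11^1024≡24.
1140 = 4 + 16 + 32 + 64 + 1024, so 11^1140 ≡ 25·24·25·16·24 ≡ 20 (mod 29).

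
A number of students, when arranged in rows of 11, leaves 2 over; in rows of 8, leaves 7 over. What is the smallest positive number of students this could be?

79

Since 8·7 ≡ 1 (mod 11), take x = 7 + 8·((2−7)·7 mod 11) = 7 + 8·9 = 79.
Check: 79 mod 11 = 2, 79 mod 8 = 7.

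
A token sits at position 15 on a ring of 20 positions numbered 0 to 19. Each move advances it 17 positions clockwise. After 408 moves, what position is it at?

408·17 = 6936.
6936 − 346·20 = 16, so 6936 ≡ 16 (mod 20).
(15 + 16) mod 20 = 11.

11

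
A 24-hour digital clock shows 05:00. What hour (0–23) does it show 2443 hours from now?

2443 mod 24 = 19 (since 101·24 = 2424).
(5 + 19) mod 24 = 0.

0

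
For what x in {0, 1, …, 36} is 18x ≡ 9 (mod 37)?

19

18⁻¹ ≡ 35 (mod 37) because 18·35 = 630 = 17·37 + 1.
So x ≡ 35·9 = 315 ≡ 19 (mod 37).
Check: 18·19 = 342 = 9·37 + 9.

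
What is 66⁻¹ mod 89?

58

89 = 1·66 + 23
66 = 2·23 + 20
23 = 1·20 + 3
20 = 6·3 + 2
3 = 1·2 + 1
2 = 2·1 + 0
Back-substituting gives 66·58 ≡ 1 (mod 89).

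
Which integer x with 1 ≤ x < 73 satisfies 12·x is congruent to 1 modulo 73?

12·67 = 804 = 11·73 + 1, so 12⁻¹ ≡ 67 (mod 73).

67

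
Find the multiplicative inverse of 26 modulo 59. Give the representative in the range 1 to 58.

25

26·25 = 650 = 11·59 + 1, so 26⁻¹ ≡ 25 (mod 59).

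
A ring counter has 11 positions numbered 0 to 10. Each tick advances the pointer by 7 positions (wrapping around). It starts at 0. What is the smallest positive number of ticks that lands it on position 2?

5

7⁻¹ ≡ 8 (mod 11) because 7·8 = 56 = 5·11 + 1.
Multiplying both sides by 8: x ≡ 8·2 = 16 ≡ 5 (mod 11).
Check: 7·5 = 35 = 3·11 + 2.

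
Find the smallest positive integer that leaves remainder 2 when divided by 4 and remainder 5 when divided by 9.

14

x ≡ 2 (mod 4) gives x ∈ {2, 6, 10, 14}.
The first of these with x mod 9 = 5 is 14.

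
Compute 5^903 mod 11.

Successive squares of 5 mod 11: 5^1≡5, 5^2≡3, 5^4≡9, 5^8≡4, 5^16≡5, 5^32≡3, 5^64≡9, 5^128≡4, 5^256≡5, 5^512≡3.
Since 903 = 1 + 2 + 4 + 128 + 256 + 512 in binary, 5^903 ≡ 5·3·9·4·5·3 ≡ 4 (mod 11).

4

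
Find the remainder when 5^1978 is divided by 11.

Successive squares of 5 mod 11: 5^1≡5, 5^2≡3, 5^4≡9, 5^8≡4, 5^16≡5, 5^32≡3, 5^64≡9, 5^128≡4, 5^256≡5, 5^512≡3, 5^1024≡9.
Since 1978 = 2 + 8 + 16 + 32 + 128 + 256 + 512 + 1024 in binary, 5^1978 ≡ 3·4·5·3·4·5·3·9 ≡ 4 (mod 11).

4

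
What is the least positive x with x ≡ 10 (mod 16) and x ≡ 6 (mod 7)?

90

x ≡ 6 (mod 7) gives x ∈ {6, 13, 20, 27, 34, 41, 48, 55, …}.
The first of these with x mod 16 = 10 is 90.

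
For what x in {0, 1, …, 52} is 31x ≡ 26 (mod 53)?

The inverse of 31 mod 53 is 12 (since 31·12 = 372 ≡ 1).
So x ≡ 12·26 = 312 ≡ 47 (mod 53).

47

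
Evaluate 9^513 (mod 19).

By repeated squaring mod 19: 9^1≡9, 9^2≡5, 9^4≡6, 9^8≡17, 9^16≡4, 9^32≡16, 9^64≡9, 9^128≡5, 9^256≡6, 9^512≡17.
Since 513 = 1 + 512 in binary, 9^513 ≡ 9·17 ≡ 1 (mod 19).

1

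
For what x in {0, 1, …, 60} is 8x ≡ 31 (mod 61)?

8⁻¹ ≡ 23 (mod 61) because 8·23 = 184 = 3·61 + 1.
Multiplying both sides by 23: x ≡ 23·31 = 713 ≡ 42 (mod 61).

42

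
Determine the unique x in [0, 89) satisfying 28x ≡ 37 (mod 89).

49

28⁻¹ ≡ 35 (mod 89) because 28·35 = 980 = 11·89 + 1.
Multiplying both sides by 35: x ≡ 35·37 = 1295 ≡ 49 (mod 89).
Check: 28·49 = 1372 = 15·89 + 37.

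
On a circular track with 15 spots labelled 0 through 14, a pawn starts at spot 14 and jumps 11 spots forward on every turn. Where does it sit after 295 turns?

4

295·11 = 3245.
3245 = 216·15 + 5, so 3245 mod 15 = 5.
(14 + 5) mod 15 = 4.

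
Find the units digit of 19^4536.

1

The units digit of 19^n cycles with period 2: 9, 1, …
4536 leaves remainder 0 on division by 2, so 19^4536 ends in 1.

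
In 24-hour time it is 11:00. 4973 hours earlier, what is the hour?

6

4973 = 207·24 + 5, so 4973 mod 24 = 5.
(11 − 5) mod 24 = 6.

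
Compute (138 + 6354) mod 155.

6354 = 40·155 + 154, so 6354 mod 155 = 154.
(138 + 154) mod 155 = 137.

137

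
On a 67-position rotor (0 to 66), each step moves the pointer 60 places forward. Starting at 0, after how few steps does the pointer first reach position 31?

The inverse of 60 mod 67 is 19 (since 60·19 = 1140 ≡ 1).
So x ≡ 19·31 = 589 ≡ 53 (mod 67).

53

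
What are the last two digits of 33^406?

69

By repeated squaring mod 100: 33^1≡33, 33^2≡89, 33^4≡21, 33^8≡41, 33^16≡81, 33^32≡61, 33^64≡21, 33^128≡41, 33^256≡81.
406 = 2 + 4 + 16 + 128 + 256, so 33^406 ≡ 89·21·81·41·81 ≡ 69 (mod 100).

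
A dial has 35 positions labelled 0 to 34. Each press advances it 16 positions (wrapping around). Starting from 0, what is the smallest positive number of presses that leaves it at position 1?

11

16·11 = 176 = 5·35 + 1, so 16⁻¹ ≡ 11 (mod 35).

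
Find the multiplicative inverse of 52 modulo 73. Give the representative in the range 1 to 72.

73 = 1·52 + 21
52 = 2·21 + 10
21 = 2·10 + 1
10 = 10·1 + 0
Back-substituting gives 52·66 ≡ 1 (mod 73).

66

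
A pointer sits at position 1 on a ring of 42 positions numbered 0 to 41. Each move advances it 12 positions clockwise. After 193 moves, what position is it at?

7

193·12 = 2316.
2316 − 55·42 = 6, so 2316 ≡ 6 (mod 42).
(1 + 6) mod 42 = 7.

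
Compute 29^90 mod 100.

1

By repeated squaring mod 100: 29^1≡29, 29^2≡41, 29^4≡81, 29^8≡61, 29^16≡21, 29^32≡41, 29^64≡81.
Since 90 = 2 + 8 + 16 + 64 in binary, 29^90 ≡ 41·61·21·81 ≡ 1 (mod 100).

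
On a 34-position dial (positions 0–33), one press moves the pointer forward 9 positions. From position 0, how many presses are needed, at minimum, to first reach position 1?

34 = 3·9 + 7
9 = 1·7 + 2
7 = 3·2 + 1
2 = 2·1 + 0
Back-substituting gives 9·19 ≡ 1 (mod 34).

19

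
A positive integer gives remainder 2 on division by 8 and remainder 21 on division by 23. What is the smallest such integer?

90

Since 23·7 ≡ 1 (mod 8), take x = 21 + 23·((2−21)·7 mod 8) = 21 + 23·3 = 90.
Check: 90 mod 8 = 2, 90 mod 23 = 21.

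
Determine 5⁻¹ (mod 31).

31 = 6·5 + 1
5 = 5·1 + 0
Back-substituting gives 5·25 ≡ 1 (mod 31).

25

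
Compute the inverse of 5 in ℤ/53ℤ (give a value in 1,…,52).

53 = 10·5 + 3
5 = 1·3 + 2
3 = 1·2 + 1
2 = 2·1 + 0
Back-substituting gives 5·32 ≡ 1 (mod 53).

32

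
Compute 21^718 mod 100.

61

By repeated squaring mod 100: 21^1≡21, 21^2≡41, 21^4≡81, 21^8≡61, 21^16≡21, 21^32≡41, 21^64≡81, 21^128≡61, 21^256≡21, 21^512≡41.
718 = 2 + 4 + 8 + 64 + 128 + 512, so 21^718 ≡ 41·81·61·81·61·41 ≡ 61 (mod 100).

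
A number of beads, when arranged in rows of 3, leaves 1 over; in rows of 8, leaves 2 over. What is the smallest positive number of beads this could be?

x ≡ 1 (mod 3) gives x ∈ {1, 4, 7, 10}.
The first of these with x mod 8 = 2 is 10.

10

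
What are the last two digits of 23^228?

Successive squares of 23 mod 100: 23^1≡23, 23^2≡29, 23^4≡41, 23^8≡81, 23^16≡61, 23^32≡21, 23^64≡41, 23^128≡81.
228 = 4 + 32 + 64 + 128, so 23^228 ≡ 41·21·41·81 ≡ 81 (mod 100).

81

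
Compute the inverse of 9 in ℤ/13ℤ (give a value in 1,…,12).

9·3 = 27 = 2·13 + 1, so 9⁻¹ ≡ 3 (mod 13).

3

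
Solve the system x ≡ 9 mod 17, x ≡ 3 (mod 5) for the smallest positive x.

Since 5·7 ≡ 1 (mod 17), take x = 3 + 5·((9−3)·7 mod 17) = 3 + 5·8 = 43.
Check: 43 mod 17 = 9, 43 mod 5 = 3.

43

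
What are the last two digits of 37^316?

41

Square-and-reduce mod 100: 37^1≡37, 37^2≡69, 37^4≡61, 37^8≡21, 37^16≡41, 37^32≡81, 37^64≡61, 37^128≡21, 37^256≡41.
316 = 4 + 8 + 16 + 32 + 256, so 37^316 ≡ 61·21·41·81·41 ≡ 41 (mod 100).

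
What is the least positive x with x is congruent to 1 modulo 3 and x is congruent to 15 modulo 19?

34

Since 19·1 ≡ 1 (mod 3), take x = 15 + 19·((1−15)·1 mod 3) = 15 + 19·1 = 34.
Check: 34 mod 3 = 1, 34 mod 19 = 15.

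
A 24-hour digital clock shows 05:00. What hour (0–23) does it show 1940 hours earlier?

9

1940 − 80·24 = 20, so 1940 ≡ 20 (mod 24).
(5 − 20) mod 24 = 9.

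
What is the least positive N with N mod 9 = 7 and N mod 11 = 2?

79

Since 11·5 ≡ 1 (mod 9), take x = 2 + 11·((7−2)·5 mod 9) = 2 + 11·7 = 79.
Check: 79 mod 9 = 7, 79 mod 11 = 2.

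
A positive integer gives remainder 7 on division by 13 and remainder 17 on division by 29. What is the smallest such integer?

46

Since 29·9 ≡ 1 (mod 13), take x = 17 + 29·((7−17)·9 mod 13) = 17 + 29·1 = 46.
Check: 46 mod 13 = 7, 46 mod 29 = 17.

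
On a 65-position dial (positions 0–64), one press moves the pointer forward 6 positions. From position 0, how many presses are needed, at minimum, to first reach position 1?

65 = 10·6 + 5
6 = 1·5 + 1
5 = 5·1 + 0
Back-substituting gives 6·11 ≡ 1 (mod 65).

11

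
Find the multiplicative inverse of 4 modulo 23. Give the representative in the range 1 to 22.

23 = 5·4 + 3
4 = 1·3 + 1
3 = 3·1 + 0
Back-substituting gives 4·6 ≡ 1 (mod 23).

6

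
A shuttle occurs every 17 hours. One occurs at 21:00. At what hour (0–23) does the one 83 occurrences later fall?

16

83·17 = 1411.
Dividing 1411 by 24 gives quotient 58 and remainder 19.
(21 + 19) mod 24 = 16.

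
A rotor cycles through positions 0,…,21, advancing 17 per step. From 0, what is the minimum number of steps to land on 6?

The inverse of 17 mod 22 is 13 (since 17·13 = 221 ≡ 1).
Multiplying both sides by 13: x ≡ 13·6 = 78 ≡ 12 (mod 22).
Check: 17·12 = 204 = 9·22 + 6.

12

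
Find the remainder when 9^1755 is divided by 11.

1

By repeated squaring mod 11: 9^1≡9, 9^2≡4, 9^4≡5, 9^8≡3, 9^16≡9, 9^32≡4, 9^64≡5, 9^128≡3, 9^256≡9, 9^512≡4, 9^1024≡5.
Since 1755 = 1 + 2 + 8 + 16 + 64 + 128 + 512 + 1024 in binary, 9^1755 ≡ 9·4·3·9·5·3·4·5 ≡ 1 (mod 11).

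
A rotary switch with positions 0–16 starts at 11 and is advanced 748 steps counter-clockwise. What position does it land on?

11

748 = 44·17 + 0, so 748 mod 17 = 0.
(11 − 0) mod 17 = 11.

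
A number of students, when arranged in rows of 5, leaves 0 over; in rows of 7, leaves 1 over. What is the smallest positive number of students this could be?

Since 7·3 ≡ 1 (mod 5), take x = 1 + 7·((0−1)·3 mod 5) = 1 + 7·2 = 15.
Check: 15 mod 5 = 0, 15 mod 7 = 1.

15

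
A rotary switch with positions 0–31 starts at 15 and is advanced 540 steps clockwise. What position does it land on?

11

540 − 16·32 = 28, so 540 ≡ 28 (mod 32).
(15 + 28) mod 32 = 11.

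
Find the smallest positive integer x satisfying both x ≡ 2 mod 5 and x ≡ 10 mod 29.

97

Since 29·4 ≡ 1 (mod 5), take x = 10 + 29·((2−10)·4 mod 5) = 10 + 29·3 = 97.
Check: 97 mod 5 = 2, 97 mod 29 = 10.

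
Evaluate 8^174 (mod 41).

By repeated squaring mod 41: 8^1≡8, 8^2≡23, 8^4≡37, 8^8≡16, 8^16≡10, 8^32≡18, 8^64≡37, 8^128≡16.
174 = 2 + 4 + 8 + 32 + 128, so 8^174 ≡ 23·37·16·18·16 ≡ 4 (mod 41).

4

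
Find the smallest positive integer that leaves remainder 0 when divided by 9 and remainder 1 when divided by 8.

9

x ≡ 1 (mod 8) gives x ∈ {1, 9}.
The first of these with x mod 9 = 0 is 9.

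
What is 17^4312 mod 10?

Powers of 7 mod 10 repeat with period 4: 7, 9, 3, 1.
4312 leaves remainder 0 on division by 4, so 17^4312 ends in 1.

1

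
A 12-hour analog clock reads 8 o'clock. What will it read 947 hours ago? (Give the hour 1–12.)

947 = 78·12 + 11, so 947 mod 12 = 11.
8 − 11 → 9 on a 12-hour dial.

9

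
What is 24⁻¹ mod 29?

24·23 = 552 = 19·29 + 1, so 24⁻¹ ≡ 23 (mod 29).

23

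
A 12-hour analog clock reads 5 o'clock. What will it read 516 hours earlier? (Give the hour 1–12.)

516 = 43·12 + 0, so 516 mod 12 = 0.
5 − 0 → 5 on a 12-hour dial.

5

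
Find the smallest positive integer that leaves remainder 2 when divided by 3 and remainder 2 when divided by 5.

x ≡ 2 (mod 3) gives x ∈ {2}.
The first of these with x mod 5 = 2 is 2.

2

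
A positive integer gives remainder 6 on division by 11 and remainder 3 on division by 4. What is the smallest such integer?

x ≡ 3 (mod 4) gives x ∈ {3, 7, 11, 15, 19, 23, 27, 31, …}.
The first of these with x mod 11 = 6 is 39.

39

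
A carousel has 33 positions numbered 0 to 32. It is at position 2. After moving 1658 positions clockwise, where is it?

10

1658 − 50·33 = 8, so 1658 ≡ 8 (mod 33).
(2 + 8) mod 33 = 10.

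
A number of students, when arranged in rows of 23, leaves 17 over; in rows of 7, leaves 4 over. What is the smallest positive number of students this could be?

Since 7·10 ≡ 1 (mod 23), take x = 4 + 7·((17−4)·10 mod 23) = 4 + 7·15 = 109.
Check: 109 mod 23 = 17, 109 mod 7 = 4.

109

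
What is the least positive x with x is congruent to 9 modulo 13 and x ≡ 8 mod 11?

Since 11·6 ≡ 1 (mod 13), take x = 8 + 11·((9−8)·6 mod 13) = 8 + 11·6 = 74.
Check: 74 mod 13 = 9, 74 mod 11 = 8.

74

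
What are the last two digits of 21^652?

41

Successive squares of 21 mod 100: 21^1≡21, 21^2≡41, 21^4≡81, 21^8≡61, 21^16≡21, 21^32≡41, 21^64≡81, 21^128≡61, 21^256≡21, 21^512≡41.
Since 652 = 4 + 8 + 128 + 512 in binary, 21^652 ≡ 81·61·61·41 ≡ 41 (mod 100).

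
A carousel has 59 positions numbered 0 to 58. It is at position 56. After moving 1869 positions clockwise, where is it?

Dividing 1869 by 59 gives quotient 31 and remainder 40.
(56 + 40) mod 59 = 37.

37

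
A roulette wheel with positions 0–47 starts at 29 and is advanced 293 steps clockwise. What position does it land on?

34

293 = 6·48 + 5, so 293 mod 48 = 5.
(29 + 5) mod 48 = 34.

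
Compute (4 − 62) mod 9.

62 mod 9 = 8 (since 6·9 = 54).
(4 − 8) mod 9 = 5.

5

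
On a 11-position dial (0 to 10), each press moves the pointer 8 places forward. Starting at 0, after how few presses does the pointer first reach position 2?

3

The inverse of 8 mod 11 is 7 (since 8·7 = 56 ≡ 1).
So x ≡ 7·2 = 14 ≡ 3 (mod 11).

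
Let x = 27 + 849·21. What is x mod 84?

48

849·21 = 17829.
Dividing 17829 by 84 gives quotient 212 and remainder 21.
(27 + 21) mod 84 = 48.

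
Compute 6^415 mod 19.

6

Square-and-reduce mod 19: 6^1≡6, 6^2≡17, 6^4≡4, 6^8≡16, 6^16≡9, 6^32≡5, 6^64≡6, 6^128≡17, 6^256≡4.
Since 415 = 1 + 2 + 4 + 8 + 16 + 128 + 256 in binary, 6^415 ≡ 6·17·4·16·9·17·4 ≡ 6 (mod 19).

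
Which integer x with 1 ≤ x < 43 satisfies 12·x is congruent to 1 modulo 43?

18

43 = 3·12 + 7
12 = 1·7 + 5
7 = 1·5 + 2
5 = 2·2 + 1
2 = 2·1 + 0
Back-substituting gives 12·18 ≡ 1 (mod 43).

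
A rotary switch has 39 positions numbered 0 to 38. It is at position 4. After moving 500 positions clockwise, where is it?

36

500 − 12·39 = 32, so 500 ≡ 32 (mod 39).
(4 + 32) mod 39 = 36.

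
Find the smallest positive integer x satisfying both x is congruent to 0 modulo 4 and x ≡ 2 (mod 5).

12

Since 5·1 ≡ 1 (mod 4), take x = 2 + 5·((0−2)·1 mod 4) = 2 + 5·2 = 12.
Check: 12 mod 4 = 0, 12 mod 5 = 2.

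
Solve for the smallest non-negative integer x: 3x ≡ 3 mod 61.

1

3⁻¹ ≡ 41 (mod 61) because 3·41 = 123 = 2·61 + 1.
So x ≡ 41·3 = 123 ≡ 1 (mod 61).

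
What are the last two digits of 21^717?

41

Successive squares of 21 mod 100: 21^1≡21, 21^2≡41, 21^4≡81, 21^8≡61, 21^16≡21, 21^32≡41, 21^64≡81, 21^128≡61, 21^256≡21, 21^512≡41.
717 = 1 + 4 + 8 + 64 + 128 + 512, so 21^717 ≡ 21·81·61·81·61·41 ≡ 41 (mod 100).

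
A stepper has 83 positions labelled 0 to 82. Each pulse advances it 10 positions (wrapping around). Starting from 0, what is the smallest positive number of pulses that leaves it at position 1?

10·25 = 250 = 3·83 + 1, so 10⁻¹ ≡ 25 (mod 83).

25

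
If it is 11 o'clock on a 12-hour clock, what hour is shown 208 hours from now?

208 mod 12 = 4 (since 17·12 = 204).
11 + 4 → 3 on a 12-hour dial.

3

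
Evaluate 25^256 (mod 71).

Successive squares of 25 mod 71: 25^1≡25, 25^2≡57, 25^4≡54, 25^8≡5, 25^16≡25, 25^32≡57, 25^64≡54, 25^128≡5, 25^256≡25.
256 = 256, so 25^256 ≡ 25 ≡ 25 (mod 71).

25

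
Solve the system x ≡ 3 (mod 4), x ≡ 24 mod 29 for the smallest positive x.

x ≡ 3 (mod 4) gives x ∈ {3, 7, 11, 15, 19, 23, 27, 31, …}.
The first of these with x mod 29 = 24 is 111.

111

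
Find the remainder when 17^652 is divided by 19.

16

Square-and-reduce mod 19: 17^1≡17, 17^2≡4, 17^4≡16, 17^8≡9, 17^16≡5, 17^32≡6, 17^64≡17, 17^128≡4, 17^256≡16, 17^512≡9.
652 = 4 + 8 + 128 + 512, so 17^652 ≡ 16·9·4·9 ≡ 16 (mod 19).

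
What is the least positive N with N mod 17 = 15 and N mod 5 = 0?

15

x ≡ 0 (mod 5) gives x ∈ {0, 5, 10, 15}.
The first of these with x mod 17 = 15 is 15.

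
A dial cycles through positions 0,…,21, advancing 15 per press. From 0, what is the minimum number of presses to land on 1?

15⁻¹ ≡ 3 (mod 22) because 15·3 = 45 = 2·22 + 1.
So x ≡ 3·1 = 3 ≡ 3 (mod 22).

3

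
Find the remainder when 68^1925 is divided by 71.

Square-and-reduce mod 71: 68^1≡68, 68^2≡9, 68^4≡10, 68^8≡29, 68^16≡60, 68^32≡50, 68^64≡15, 68^128≡12, 68^256≡2, 68^512≡4, 68^1024≡16.
1925 = 1 + 4 + 128 + 256 + 512 + 1024, so 68^1925 ≡ 68·10·12·2·4·16 ≡ 70 (mod 71).

70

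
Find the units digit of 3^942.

9

The units digit of 3^n cycles with period 4: 3, 9, 7, 1, …
942 mod 4 = 2, so the last digit matches 3^2 = 9.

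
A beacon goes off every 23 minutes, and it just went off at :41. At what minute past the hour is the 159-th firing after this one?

159·23 = 3657.
Dividing 3657 by 60 gives quotient 60 and remainder 57.
(41 + 57) mod 60 = 38.

38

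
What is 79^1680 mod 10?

1

Powers of 9 mod 10 repeat with period 2: 9, 1.
1680 leaves remainder 0 on division by 2, so 79^1680 ends in 1.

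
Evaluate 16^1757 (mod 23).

12

Successive squares of 16 mod 23: 16^1≡16, 16^2≡3, 16^4≡9, 16^8≡12, 16^16≡6, 16^32≡13, 16^64≡8, 16^128≡18, 16^256≡2, 16^512≡4, 16^1024≡16.
Since 1757 = 1 + 4 + 8 + 16 + 64 + 128 + 512 + 1024 in binary, 16^1757 ≡ 16·9·12·6·8·18·4·16 ≡ 12 (mod 23).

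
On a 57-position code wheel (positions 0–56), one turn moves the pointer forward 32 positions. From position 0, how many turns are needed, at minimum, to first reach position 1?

32·41 = 1312 = 23·57 + 1, so 32⁻¹ ≡ 41 (mod 57).

41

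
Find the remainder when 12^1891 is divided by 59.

53

By repeated squaring mod 59: 12^1≡12, 12^2≡26, 12^4≡27, 12^8≡21, 12^16≡28, 12^32≡17, 12^64≡53, 12^128≡36, 12^256≡57, 12^512≡4, 12^1024≡16.
Since 1891 = 1 + 2 + 32 + 64 + 256 + 512 + 1024 in binary, 12^1891 ≡ 12·26·17·53·57·4·16 ≡ 53 (mod 59).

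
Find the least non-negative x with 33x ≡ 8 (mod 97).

12

The inverse of 33 mod 97 is 50 (since 33·50 = 1650 ≡ 1).
Multiplying both sides by 50: x ≡ 50·8 = 400 ≡ 12 (mod 97).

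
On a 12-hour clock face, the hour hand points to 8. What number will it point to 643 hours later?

3

643 − 53·12 = 7, so 643 ≡ 7 (mod 12).
8 + 7 → 3 on a 12-hour dial.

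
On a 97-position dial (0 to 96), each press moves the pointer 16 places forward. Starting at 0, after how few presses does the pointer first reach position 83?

The inverse of 16 mod 97 is 91 (since 16·91 = 1456 ≡ 1).
So x ≡ 91·83 = 7553 ≡ 84 (mod 97).

84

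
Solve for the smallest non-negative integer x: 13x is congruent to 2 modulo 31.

24

The inverse of 13 mod 31 is 12 (since 13·12 = 156 ≡ 1).
So x ≡ 12·2 = 24 ≡ 24 (mod 31).
Check: 13·24 = 312 = 10·31 + 2.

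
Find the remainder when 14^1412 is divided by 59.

51

Successive squares of 14 mod 59: 14^1≡14, 14^2≡19, 14^4≡7, 14^8≡49, 14^16≡41, 14^32≡29, 14^64≡15, 14^128≡48, 14^256≡3, 14^512≡9, 14^1024≡22.
Since 1412 = 4 + 128 + 256 + 1024 in binary, 14^1412 ≡ 7·48·3·22 ≡ 51 (mod 59).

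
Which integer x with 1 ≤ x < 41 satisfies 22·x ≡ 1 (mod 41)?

41 = 1·22 + 19
22 = 1·19 + 3
19 = 6·3 + 1
3 = 3·1 + 0
Back-substituting gives 22·28 ≡ 1 (mod 41).

28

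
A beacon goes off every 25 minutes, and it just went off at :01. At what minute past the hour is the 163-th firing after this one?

56

163·25 = 4075.
4075 = 67·60 + 55, so 4075 mod 60 = 55.
(1 + 55) mod 60 = 56.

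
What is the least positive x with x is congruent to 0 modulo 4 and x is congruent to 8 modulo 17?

8

x ≡ 0 (mod 4) gives x ∈ {0, 4, 8}.
The first of these with x mod 17 = 8 is 8.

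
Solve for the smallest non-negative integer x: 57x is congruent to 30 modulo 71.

8

57⁻¹ ≡ 5 (mod 71) because 57·5 = 285 = 4·71 + 1.
So x ≡ 5·30 = 150 ≡ 8 (mod 71).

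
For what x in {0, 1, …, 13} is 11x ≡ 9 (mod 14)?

11

The inverse of 11 mod 14 is 9 (since 11·9 = 99 ≡ 1).
Multiplying both sides by 9: x ≡ 9·9 = 81 ≡ 11 (mod 14).
Check: 11·11 = 121 = 8·14 + 9.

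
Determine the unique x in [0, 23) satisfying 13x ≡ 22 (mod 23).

The inverse of 13 mod 23 is 16 (since 13·16 = 208 ≡ 1).
So x ≡ 16·22 = 352 ≡ 7 (mod 23).

7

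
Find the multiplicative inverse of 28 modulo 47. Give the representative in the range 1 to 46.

47 = 1·28 + 19
28 = 1·19 + 9
19 = 2·9 + 1
9 = 9·1 + 0
Back-substituting gives 28·42 ≡ 1 (mod 47).

42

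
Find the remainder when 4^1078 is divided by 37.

Successive squares of 4 mod 37: 4^1≡4, 4^2≡16, 4^4≡34, 4^8≡9, 4^16≡7, 4^32≡12, 4^64≡33, 4^128≡16, 4^256≡34, 4^512≡9, 4^1024≡7.
Since 1078 = 2 + 4 + 16 + 32 + 1024 in binary, 4^1078 ≡ 16·34·7·12·7 ≡ 7 (mod 37).

7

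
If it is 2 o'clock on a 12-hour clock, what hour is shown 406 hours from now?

406 = 33·12 + 10, so 406 mod 12 = 10.
2 + 10 → 12 on a 12-hour dial.

12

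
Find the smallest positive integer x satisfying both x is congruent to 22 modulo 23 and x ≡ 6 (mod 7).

x ≡ 6 (mod 7) gives x ∈ {6, 13, 20, 27, 34, 41, 48, 55, …}.
The first of these with x mod 23 = 22 is 160.

160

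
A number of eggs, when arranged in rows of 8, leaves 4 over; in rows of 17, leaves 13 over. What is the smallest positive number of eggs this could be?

132

x ≡ 4 (mod 8) gives x ∈ {4, 12, 20, 28, 36, 44, 52, 60, …}.
The first of these with x mod 17 = 13 is 132.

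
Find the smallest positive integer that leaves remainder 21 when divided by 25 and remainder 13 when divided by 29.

71

x ≡ 21 (mod 25) gives x ∈ {21, 46, 71}.
The first of these with x mod 29 = 13 is 71.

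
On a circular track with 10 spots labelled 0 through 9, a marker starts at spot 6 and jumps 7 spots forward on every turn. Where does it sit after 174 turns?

174·7 = 1218.
1218 mod 10 = 8 (since 121·10 = 1210).
(6 + 8) mod 10 = 4.

4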